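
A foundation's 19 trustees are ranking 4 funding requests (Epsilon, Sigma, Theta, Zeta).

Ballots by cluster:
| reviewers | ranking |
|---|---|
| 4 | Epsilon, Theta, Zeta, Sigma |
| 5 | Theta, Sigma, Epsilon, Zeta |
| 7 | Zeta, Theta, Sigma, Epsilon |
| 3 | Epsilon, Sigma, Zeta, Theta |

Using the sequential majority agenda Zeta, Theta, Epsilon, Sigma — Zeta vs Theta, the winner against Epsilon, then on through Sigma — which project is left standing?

Round 1: Zeta vs Theta — 10–9, Zeta advances.
Round 2: Zeta vs Epsilon — 7–12, Epsilon advances.
Round 3: Epsilon vs Sigma — 7–12, Sigma advances.
Sigma survives the agenda.

Sigma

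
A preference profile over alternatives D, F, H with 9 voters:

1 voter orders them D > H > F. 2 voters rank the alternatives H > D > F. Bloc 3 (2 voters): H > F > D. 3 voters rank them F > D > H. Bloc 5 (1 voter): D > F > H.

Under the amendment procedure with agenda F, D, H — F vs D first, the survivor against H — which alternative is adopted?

H

Round 1: F vs D — 5–4, F advances.
Round 2: F vs H — 4–5, H advances.
H survives the agenda.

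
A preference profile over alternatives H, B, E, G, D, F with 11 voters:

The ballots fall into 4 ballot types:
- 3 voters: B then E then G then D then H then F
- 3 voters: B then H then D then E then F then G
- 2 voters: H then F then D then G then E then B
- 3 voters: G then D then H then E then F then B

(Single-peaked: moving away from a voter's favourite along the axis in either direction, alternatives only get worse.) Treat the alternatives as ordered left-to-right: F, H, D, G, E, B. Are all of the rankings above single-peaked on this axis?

no

Axis positions: F=1, H=2, D=3, G=4, E=5, B=6.
Ballot type 1 (peak B at position 6): ranking walks positions 6-5-4-3-2-1, expanding outward from the peak — single-peaked.
Ballot type 2: ranking walks positions 6-2-3-5-1-4; H is ranked above E even though E lies between H and the peak B on the axis — preferences dip and rise again. Not single-peaked.
Ballot type 3 (peak H at position 2): ranking walks positions 2-1-3-4-5-6, expanding outward from the peak — single-peaked.
Ballot type 4 (peak G at position 4): ranking walks positions 4-3-2-5-1-6, expanding outward from the peak — single-peaked.
Ballot type 2 violates single-peakedness, so the profile is not single-peaked on this axis.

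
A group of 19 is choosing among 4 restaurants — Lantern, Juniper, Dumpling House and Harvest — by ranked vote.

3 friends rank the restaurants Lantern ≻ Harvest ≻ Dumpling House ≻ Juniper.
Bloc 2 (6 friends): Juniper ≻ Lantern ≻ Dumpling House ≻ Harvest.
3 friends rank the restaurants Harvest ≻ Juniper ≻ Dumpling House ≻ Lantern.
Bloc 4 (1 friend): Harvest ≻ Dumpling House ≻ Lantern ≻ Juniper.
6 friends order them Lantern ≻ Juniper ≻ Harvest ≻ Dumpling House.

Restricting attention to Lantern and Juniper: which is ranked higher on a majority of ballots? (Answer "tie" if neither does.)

Lantern

Ballots ranking Lantern above Juniper: 3 + 1 + 6 = 10.
Ballots ranking Juniper above Lantern: 19 − 10 = 9.
Lantern wins the head-to-head 10–9.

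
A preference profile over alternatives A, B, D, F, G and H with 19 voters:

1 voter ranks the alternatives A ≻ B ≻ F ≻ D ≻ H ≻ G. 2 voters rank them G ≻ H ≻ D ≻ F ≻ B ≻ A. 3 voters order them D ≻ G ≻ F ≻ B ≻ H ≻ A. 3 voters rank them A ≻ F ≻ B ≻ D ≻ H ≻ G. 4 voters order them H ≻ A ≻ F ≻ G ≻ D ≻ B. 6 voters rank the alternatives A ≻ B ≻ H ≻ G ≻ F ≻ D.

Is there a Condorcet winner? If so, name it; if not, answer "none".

Check each pair by majority over 19 ballots:
A vs B: A, 14–5.
A–D: A 14–5.
A vs F: A preferred on 1+3+4+6 = 14 ballots; A wins 14–5.
A vs G: 1+3+4+6 = 14 for A, 5 for G — A by 14–5.
A vs H: 1+3+6 = 10 for A, 9 for H — A by 10–9.
B vs D: B preferred on 1+3+6 = 10 ballots; B wins 10–9.
B vs F: F, 12–7.
B vs G: B, 10–9.
B–H: B 13–6.
D vs F: D preferred on 2+3 = 5 ballots; F wins 14–5.
D vs G: D is ranked higher on 1+3+3 = 7 ballots, G on 12. G wins 12–7.
D vs H: 7 to 12, H.
F–G: G 11–8.
F vs H: 7 to 12, H.
G vs H: 2+3 = 5 for G, 14 for H — H by 14–5.
A defeats every rival head-to-head and is the Condorcet winner.

A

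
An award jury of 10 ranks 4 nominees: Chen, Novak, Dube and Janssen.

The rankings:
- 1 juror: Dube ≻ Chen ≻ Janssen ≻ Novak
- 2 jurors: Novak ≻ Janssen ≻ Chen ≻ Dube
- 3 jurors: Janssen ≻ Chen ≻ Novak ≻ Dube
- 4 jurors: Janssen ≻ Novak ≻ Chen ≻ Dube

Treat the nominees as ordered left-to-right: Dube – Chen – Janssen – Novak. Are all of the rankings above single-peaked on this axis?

yes

Axis positions: Dube=1, Chen=2, Janssen=3, Novak=4.
Group 1 (peak Dube at position 1): ranking walks positions 1-2-3-4, expanding outward from the peak — single-peaked.
Group 2 (peak Novak at position 4): ranking walks positions 4-3-2-1, expanding outward from the peak — single-peaked.
Group 3 (peak Janssen at position 3): ranking walks positions 3-2-4-1, expanding outward from the peak — single-peaked.
Group 4 (peak Janssen at position 3): ranking walks positions 3-4-2-1, expanding outward from the peak — single-peaked.
Every ranking is single-peaked on this axis.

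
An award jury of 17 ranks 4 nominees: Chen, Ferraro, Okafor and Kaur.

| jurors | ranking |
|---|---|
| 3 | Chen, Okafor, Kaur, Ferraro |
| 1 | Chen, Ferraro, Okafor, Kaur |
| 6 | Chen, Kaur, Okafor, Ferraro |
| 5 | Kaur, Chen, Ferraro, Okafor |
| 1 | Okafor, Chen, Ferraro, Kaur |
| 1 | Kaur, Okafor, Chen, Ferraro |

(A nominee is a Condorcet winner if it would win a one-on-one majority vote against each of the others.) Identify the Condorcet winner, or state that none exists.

Check each pair by majority over 17 ballots:
Chen vs Ferraro: 17 to 0, Chen.
Chen vs Okafor: Chen preferred on 3+1+6+5 = 15 ballots; Chen wins 15–2.
Chen vs Kaur: 3+1+6+1 = 11 for Chen, 6 for Kaur — Chen by 11–6.
Ferraro vs Okafor: 1+5 = 6 for Ferraro, 11 for Okafor — Okafor by 11–6.
Ferraro vs Kaur: 2 to 15, Kaur.
Okafor vs Kaur: Okafor preferred on 3+1+1 = 5 ballots; Kaur wins 12–5.
Only Chen has no losses; Chen is the Condorcet winner.

Chen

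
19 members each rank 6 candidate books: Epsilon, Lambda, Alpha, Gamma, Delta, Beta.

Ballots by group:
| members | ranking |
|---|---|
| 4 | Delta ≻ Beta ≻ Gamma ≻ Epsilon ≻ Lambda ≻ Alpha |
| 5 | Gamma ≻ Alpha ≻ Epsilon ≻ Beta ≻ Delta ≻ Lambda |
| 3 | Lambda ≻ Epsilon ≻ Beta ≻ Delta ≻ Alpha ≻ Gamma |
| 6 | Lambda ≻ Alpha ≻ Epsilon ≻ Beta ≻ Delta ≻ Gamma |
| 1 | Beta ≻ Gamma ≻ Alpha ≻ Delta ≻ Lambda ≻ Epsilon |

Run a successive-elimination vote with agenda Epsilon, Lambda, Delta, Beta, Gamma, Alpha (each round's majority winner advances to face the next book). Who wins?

Alpha

Round 1: Epsilon vs Lambda — 9–10, Lambda advances.
Round 2: Lambda vs Delta — 9–10, Delta advances.
Round 3: Delta vs Beta — 4–15, Beta advances.
Round 4: Beta vs Gamma — 14–5, Beta advances.
Round 5: Beta vs Alpha — 8–11, Alpha advances.
Alpha survives the agenda.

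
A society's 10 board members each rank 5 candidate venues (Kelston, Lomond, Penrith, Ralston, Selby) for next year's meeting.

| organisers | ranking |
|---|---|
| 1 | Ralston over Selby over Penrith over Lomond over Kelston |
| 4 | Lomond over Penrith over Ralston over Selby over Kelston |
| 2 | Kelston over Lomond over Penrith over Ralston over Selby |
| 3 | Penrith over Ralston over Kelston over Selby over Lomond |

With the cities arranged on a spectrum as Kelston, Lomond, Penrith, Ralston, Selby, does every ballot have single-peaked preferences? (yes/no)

no

Axis positions: Kelston=1, Lomond=2, Penrith=3, Ralston=4, Selby=5.
Group 1 (peak Ralston at position 4): ranking walks positions 4-5-3-2-1, expanding outward from the peak — single-peaked.
Group 2 (peak Lomond at position 2): ranking walks positions 2-3-4-5-1, expanding outward from the peak — single-peaked.
Group 3 (peak Kelston at position 1): ranking walks positions 1-2-3-4-5, expanding outward from the peak — single-peaked.
Group 4: ranking walks positions 3-4-1-5-2; Kelston is ranked above Lomond even though Lomond lies between Kelston and the peak Penrith on the axis — preferences dip and rise again. Not single-peaked.
Group 4 violates single-peakedness, so the profile is not single-peaked on this axis.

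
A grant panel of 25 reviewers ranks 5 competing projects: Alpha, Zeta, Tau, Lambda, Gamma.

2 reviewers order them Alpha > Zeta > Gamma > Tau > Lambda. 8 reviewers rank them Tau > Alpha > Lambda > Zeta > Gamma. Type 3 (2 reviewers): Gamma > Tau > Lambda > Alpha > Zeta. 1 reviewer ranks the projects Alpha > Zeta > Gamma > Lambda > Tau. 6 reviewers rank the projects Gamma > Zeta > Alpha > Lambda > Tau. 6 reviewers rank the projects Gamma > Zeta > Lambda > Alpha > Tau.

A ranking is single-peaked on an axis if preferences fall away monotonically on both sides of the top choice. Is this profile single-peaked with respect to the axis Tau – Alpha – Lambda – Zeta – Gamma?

no

Axis positions: Tau=1, Alpha=2, Lambda=3, Zeta=4, Gamma=5.
Type 1: ranking walks positions 2-4-5-1-3; Zeta is ranked above Lambda even though Lambda lies between Zeta and the peak Alpha on the axis — preferences dip and rise again. Not single-peaked.
Type 2 (peak Tau at position 1): ranking walks positions 1-2-3-4-5, expanding outward from the peak — single-peaked.
Type 3: ranking walks positions 5-1-3-2-4; Tau is ranked above Zeta even though Zeta lies between Tau and the peak Gamma on the axis — preferences dip and rise again. Not single-peaked.
Type 4: ranking walks positions 2-4-5-3-1; Zeta is ranked above Lambda even though Lambda lies between Zeta and the peak Alpha on the axis — preferences dip and rise again. Not single-peaked.
Type 5: ranking walks positions 5-4-2-3-1; Alpha is ranked above Lambda even though Lambda lies between Alpha and the peak Gamma on the axis — preferences dip and rise again. Not single-peaked.
Type 6 (peak Gamma at position 5): ranking walks positions 5-4-3-2-1, expanding outward from the peak — single-peaked.
Type 1 violates single-peakedness, so the profile is not single-peaked on this axis.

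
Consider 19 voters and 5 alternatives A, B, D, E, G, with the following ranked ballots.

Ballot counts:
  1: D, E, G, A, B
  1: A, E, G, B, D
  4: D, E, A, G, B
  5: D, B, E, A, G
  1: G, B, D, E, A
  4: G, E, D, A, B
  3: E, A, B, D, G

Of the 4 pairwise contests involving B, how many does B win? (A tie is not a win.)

B against each rival (19 voters):
B vs A: 6 to 13, A.
B vs D: 5 to 14, D.
B vs E: E wins 13–6.
B vs G: 8 to 11, G.
B beats no one; loses to A, D, E, G — 0 pairwise wins.

0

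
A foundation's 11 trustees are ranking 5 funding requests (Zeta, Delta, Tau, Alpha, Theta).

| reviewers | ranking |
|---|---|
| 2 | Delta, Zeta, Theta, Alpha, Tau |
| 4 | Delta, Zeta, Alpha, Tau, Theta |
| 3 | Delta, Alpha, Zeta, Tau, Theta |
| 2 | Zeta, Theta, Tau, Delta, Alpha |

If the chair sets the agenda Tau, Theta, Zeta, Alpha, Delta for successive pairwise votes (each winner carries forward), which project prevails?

Delta

Round 1: Tau vs Theta — 7–4, Tau advances.
Round 2: Tau vs Zeta — 0–11, Zeta advances.
Round 3: Zeta vs Alpha — 8–3, Zeta advances.
Round 4: Zeta vs Delta — 2–9, Delta advances.
Delta survives the agenda.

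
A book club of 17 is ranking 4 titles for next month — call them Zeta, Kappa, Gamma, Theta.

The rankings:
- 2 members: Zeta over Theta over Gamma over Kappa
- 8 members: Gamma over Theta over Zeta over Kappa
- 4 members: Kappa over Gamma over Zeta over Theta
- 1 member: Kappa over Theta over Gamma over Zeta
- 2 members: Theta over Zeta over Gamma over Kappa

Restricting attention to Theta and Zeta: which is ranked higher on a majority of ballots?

Theta

Ballots ranking Theta above Zeta: 8 + 1 + 2 = 11.
Ballots ranking Zeta above Theta: 17 − 11 = 6.
Theta wins the head-to-head 11–6.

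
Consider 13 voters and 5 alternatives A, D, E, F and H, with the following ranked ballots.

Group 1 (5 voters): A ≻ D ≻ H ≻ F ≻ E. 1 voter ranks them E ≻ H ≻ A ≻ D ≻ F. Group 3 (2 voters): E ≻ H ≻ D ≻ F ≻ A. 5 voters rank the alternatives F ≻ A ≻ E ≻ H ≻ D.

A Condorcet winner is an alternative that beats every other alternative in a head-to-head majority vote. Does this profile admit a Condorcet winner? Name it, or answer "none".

none

Check each pair by majority over 13 ballots:
A vs D: A is ranked higher on 5+1+5 = 11 ballots, D on 2. A wins 11–2.
A vs E: A preferred on 5+5 = 10 ballots; A wins 10–3.
A vs F: 6 to 7, F.
A vs H: A preferred on 5+5 = 10 ballots; A wins 10–3.
D vs E: 5 for D, 8 for E — E by 8–5.
D vs F: D is ranked higher on 5+1+2 = 8 ballots, F on 5. D wins 8–5.
D vs H: D preferred on 5 ballots; H wins 8–5.
E vs F: 1+2 = 3 for E, 10 for F — F by 10–3.
E vs H: 1+2+5 = 8 for E, 5 for H — E by 8–5.
F vs H: F is ranked higher on 5 ballots, H on 8. H wins 8–5.
Every alternative loses at least once (A loses to F; D loses to A; E loses to A; F loses to D; H loses to A). The majority relation contains the cycle A → D → F → A, so there is no Condorcet winner.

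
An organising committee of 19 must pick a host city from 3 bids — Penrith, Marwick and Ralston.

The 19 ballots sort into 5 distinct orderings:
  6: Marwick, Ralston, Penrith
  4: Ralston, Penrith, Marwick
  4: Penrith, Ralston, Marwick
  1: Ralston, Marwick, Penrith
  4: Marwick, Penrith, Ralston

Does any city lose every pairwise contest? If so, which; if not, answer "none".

Penrith

Head-to-head results (19 organisers):
Penrith vs Marwick: Penrith is ranked higher on 4+4 = 8 ballots, Marwick on 11. Marwick wins 11–8.
Penrith vs Ralston: Ralston, 11–8.
Marwick–Ralston: Marwick 10–9.
Penrith is beaten in every head-to-head and is the Condorcet loser.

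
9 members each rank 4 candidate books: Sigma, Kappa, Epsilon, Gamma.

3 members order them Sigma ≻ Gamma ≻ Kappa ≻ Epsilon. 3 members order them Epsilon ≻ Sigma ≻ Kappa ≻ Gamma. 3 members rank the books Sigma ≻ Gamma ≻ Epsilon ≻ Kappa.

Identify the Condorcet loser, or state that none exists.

Head-to-head results (9 members):
Sigma vs Kappa: Sigma is ranked higher on 3+3+3 = 9 ballots, Kappa on 0. Sigma wins 9–0.
Sigma–Epsilon: Sigma 6–3.
Sigma vs Gamma: Sigma wins 9–0.
Kappa vs Epsilon: Kappa is ranked higher on 3 ballots, Epsilon on 6. Epsilon wins 6–3.
Kappa vs Gamma: 3 for Kappa, 6 for Gamma — Gamma by 6–3.
Epsilon vs Gamma: Epsilon preferred on 3 ballots; Gamma wins 6–3.
Kappa loses to every other book — it is the Condorcet loser.

Kappa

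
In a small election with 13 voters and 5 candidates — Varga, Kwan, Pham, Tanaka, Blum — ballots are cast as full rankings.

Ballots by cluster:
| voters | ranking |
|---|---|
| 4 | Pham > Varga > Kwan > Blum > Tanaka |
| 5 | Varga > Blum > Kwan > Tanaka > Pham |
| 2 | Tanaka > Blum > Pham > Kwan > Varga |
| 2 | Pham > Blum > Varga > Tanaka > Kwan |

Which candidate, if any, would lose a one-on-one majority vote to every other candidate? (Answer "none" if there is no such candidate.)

Head-to-head results (13 voters):
Varga–Kwan: Varga 11–2.
Varga vs Pham: Pham, 8–5.
Varga–Tanaka: Varga 11–2.
Varga vs Blum: Varga preferred on 4+5 = 9 ballots; Varga wins 9–4.
Kwan vs Pham: Kwan preferred on 5 ballots; Pham wins 8–5.
Kwan vs Tanaka: 9 to 4, Kwan.
Kwan vs Blum: Kwan preferred on 4 ballots; Blum wins 9–4.
Pham vs Tanaka: 4+2 = 6 for Pham, 7 for Tanaka — Tanaka by 7–6.
Pham vs Blum: 4+2 = 6 for Pham, 7 for Blum — Blum by 7–6.
Tanaka vs Blum: 2 to 11, Blum.
Each candidate has at least one pairwise win (Varga beats Kwan; Kwan beats Tanaka; Pham beats Varga; Tanaka beats Pham; Blum beats Kwan) — no Condorcet loser.

none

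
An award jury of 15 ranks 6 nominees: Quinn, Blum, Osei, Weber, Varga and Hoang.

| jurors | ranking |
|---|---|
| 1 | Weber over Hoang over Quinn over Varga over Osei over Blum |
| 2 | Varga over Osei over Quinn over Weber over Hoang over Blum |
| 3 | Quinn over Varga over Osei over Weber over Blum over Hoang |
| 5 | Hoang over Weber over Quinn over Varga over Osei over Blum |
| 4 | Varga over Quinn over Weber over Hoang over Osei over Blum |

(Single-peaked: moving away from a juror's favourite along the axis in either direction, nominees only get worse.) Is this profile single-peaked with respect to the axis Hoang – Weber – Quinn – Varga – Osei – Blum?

Axis positions: Hoang=1, Weber=2, Quinn=3, Varga=4, Osei=5, Blum=6.
Bloc 1 (peak Weber at position 2): ranking walks positions 2-1-3-4-5-6, expanding outward from the peak — single-peaked.
Bloc 2 (peak Varga at position 4): ranking walks positions 4-5-3-2-1-6, expanding outward from the peak — single-peaked.
Bloc 3 (peak Quinn at position 3): ranking walks positions 3-4-5-2-6-1, expanding outward from the peak — single-peaked.
Bloc 4 (peak Hoang at position 1): ranking walks positions 1-2-3-4-5-6, expanding outward from the peak — single-peaked.
Bloc 5 (peak Varga at position 4): ranking walks positions 4-3-2-1-5-6, expanding outward from the peak — single-peaked.
Every ranking is single-peaked on this axis.

yes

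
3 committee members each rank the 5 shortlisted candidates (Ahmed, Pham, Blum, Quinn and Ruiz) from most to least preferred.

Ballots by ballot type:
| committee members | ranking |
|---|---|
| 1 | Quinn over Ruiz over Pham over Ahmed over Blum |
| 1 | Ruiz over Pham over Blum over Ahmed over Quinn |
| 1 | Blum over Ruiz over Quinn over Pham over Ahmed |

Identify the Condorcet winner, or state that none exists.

Ruiz

Pairwise majorities:
Ahmed vs Pham: 0 to 3, Pham.
Ahmed vs Blum: 1 to 2, Blum.
Ahmed vs Quinn: 1 to 2, Quinn.
Ahmed vs Ruiz: Ahmed is ranked higher on 0 ballots, Ruiz on 3. Ruiz wins 3–0.
Pham vs Blum: Pham preferred on 1+1 = 2 ballots; Pham wins 2–1.
Pham vs Quinn: 1 to 2, Quinn.
Pham vs Ruiz: Pham preferred on 0 ballots; Ruiz wins 3–0.
Blum vs Quinn: Blum preferred on 1+1 = 2 ballots; Blum wins 2–1.
Blum vs Ruiz: 1 for Blum, 2 for Ruiz — Ruiz by 2–1.
Quinn vs Ruiz: 1 for Quinn, 2 for Ruiz — Ruiz by 2–1.
Ruiz defeats every rival head-to-head and is the Condorcet winner.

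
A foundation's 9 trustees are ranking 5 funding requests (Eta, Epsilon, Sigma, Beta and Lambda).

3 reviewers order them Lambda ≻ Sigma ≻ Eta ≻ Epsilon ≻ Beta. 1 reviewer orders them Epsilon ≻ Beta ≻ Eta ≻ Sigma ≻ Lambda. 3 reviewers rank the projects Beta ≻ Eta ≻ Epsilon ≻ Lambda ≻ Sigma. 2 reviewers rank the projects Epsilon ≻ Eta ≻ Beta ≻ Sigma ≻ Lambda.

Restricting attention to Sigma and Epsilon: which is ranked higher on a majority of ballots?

Ballots ranking Sigma above Epsilon: 3.
Ballots ranking Epsilon above Sigma: 9 − 3 = 6.
Epsilon wins the head-to-head 6–3.

Epsilon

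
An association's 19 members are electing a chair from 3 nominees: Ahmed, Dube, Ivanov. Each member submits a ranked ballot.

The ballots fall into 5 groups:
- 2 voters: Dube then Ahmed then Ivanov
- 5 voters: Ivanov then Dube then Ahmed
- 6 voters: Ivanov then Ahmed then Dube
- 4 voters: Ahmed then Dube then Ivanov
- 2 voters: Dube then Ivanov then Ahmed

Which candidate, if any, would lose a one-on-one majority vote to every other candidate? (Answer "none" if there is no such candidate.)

Dube

Head-to-head results (19 voters):
Ahmed vs Dube: 6+4 = 10 for Ahmed, 9 for Dube — Ahmed by 10–9.
Ahmed vs Ivanov: Ivanov, 13–6.
Dube vs Ivanov: 8 to 11, Ivanov.
Dube is beaten in every head-to-head and is the Condorcet loser.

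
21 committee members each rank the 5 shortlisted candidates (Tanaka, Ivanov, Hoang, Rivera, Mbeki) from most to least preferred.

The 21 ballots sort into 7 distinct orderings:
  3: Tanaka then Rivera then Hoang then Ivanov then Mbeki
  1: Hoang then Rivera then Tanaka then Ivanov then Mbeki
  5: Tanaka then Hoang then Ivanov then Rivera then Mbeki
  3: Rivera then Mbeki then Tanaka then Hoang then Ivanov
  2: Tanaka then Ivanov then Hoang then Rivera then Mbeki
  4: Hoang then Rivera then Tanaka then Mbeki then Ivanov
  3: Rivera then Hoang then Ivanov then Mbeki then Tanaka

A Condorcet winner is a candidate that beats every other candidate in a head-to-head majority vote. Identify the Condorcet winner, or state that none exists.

Check each pair by majority over 21 ballots:
Tanaka–Ivanov: Tanaka 18–3.
Tanaka vs Hoang: Tanaka, 13–8.
Tanaka–Rivera: Rivera 11–10.
Tanaka–Mbeki: Tanaka 15–6.
Ivanov vs Hoang: Hoang, 19–2.
Ivanov vs Rivera: Rivera wins 14–7.
Ivanov vs Mbeki: Ivanov wins 14–7.
Hoang vs Rivera: Hoang, 12–9.
Hoang–Mbeki: Hoang 18–3.
Rivera vs Mbeki: Rivera, 21–0.
No candidate is unbeaten: Tanaka loses to Rivera; Ivanov loses to Tanaka; Hoang loses to Tanaka; Rivera loses to Hoang; Mbeki loses to Tanaka. In particular Tanaka beats Hoang beats Rivera beats Tanaka is a majority cycle — no Condorcet winner exists.

none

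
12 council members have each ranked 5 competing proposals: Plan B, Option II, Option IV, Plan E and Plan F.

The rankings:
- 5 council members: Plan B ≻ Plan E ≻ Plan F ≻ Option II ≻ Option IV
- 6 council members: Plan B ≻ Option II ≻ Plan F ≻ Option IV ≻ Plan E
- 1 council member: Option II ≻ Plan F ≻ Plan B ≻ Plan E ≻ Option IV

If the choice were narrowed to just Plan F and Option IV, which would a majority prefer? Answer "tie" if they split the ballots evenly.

Ballots ranking Plan F above Option IV: 5 + 6 + 1 = 12.
Ballots ranking Option IV above Plan F: 12 − 12 = 0.
Plan F wins the head-to-head 12–0.

Plan F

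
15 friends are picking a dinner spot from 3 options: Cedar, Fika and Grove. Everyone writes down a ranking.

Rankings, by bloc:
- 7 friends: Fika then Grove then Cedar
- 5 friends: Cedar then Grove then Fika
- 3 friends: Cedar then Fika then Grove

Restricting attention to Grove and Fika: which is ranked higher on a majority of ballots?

Fika

Ballots ranking Grove above Fika: 5.
Ballots ranking Fika above Grove: 15 − 5 = 10.
Fika wins the head-to-head 10–5.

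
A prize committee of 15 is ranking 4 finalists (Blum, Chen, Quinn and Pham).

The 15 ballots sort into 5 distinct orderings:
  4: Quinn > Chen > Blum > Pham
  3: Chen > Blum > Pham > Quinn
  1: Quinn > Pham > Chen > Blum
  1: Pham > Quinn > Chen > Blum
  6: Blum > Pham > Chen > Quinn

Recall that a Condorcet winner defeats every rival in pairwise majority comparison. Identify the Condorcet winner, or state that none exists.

Pairwise majorities:
Blum vs Chen: Chen, 9–6.
Blum vs Quinn: Blum wins 9–6.
Blum–Pham: Blum 13–2.
Chen vs Quinn: Chen wins 9–6.
Chen vs Pham: Pham wins 8–7.
Quinn vs Pham: Pham wins 10–5.
Each nominee drops at least one matchup (Blum loses to Chen; Chen loses to Pham; Quinn loses to Blum; Pham loses to Blum); the cycle Blum > Pham > Chen > Blum rules out a Condorcet winner.

none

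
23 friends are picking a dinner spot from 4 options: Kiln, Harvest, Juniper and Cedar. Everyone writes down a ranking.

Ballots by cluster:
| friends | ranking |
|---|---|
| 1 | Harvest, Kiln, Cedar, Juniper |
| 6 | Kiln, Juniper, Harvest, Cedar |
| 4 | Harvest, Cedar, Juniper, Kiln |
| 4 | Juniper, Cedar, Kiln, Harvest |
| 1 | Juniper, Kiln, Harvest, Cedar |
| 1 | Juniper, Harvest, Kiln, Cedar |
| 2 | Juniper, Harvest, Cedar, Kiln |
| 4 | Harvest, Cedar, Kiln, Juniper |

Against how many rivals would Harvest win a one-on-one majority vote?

2

Harvest against each rival (23 friends):
Harvest vs Kiln: Harvest wins 12–11.
Harvest vs Juniper: 1+4+4 = 9 for Harvest, 14 for Juniper — Juniper by 14–9.
Harvest vs Cedar: Harvest is ranked higher on 19 ballots, Cedar on 4. Harvest wins 19–4.
Harvest beats Kiln, Cedar; loses to Juniper — 2 pairwise wins.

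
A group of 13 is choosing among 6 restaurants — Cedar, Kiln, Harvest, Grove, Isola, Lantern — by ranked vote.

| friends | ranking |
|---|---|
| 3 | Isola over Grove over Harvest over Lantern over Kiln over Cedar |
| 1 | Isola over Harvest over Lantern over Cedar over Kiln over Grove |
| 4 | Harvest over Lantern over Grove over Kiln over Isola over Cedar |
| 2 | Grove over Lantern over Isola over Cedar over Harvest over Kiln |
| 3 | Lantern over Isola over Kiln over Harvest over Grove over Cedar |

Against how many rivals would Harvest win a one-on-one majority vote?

4

Harvest against each rival (13 friends):
Harvest vs Cedar: Harvest wins 11–2.
Harvest–Kiln: Harvest 10–3.
Harvest vs Grove: Harvest wins 8–5.
Harvest–Isola: Isola 9–4.
Harvest vs Lantern: Harvest, 8–5.
Harvest beats Cedar, Kiln, Grove, Lantern; loses to Isola — 4 pairwise wins.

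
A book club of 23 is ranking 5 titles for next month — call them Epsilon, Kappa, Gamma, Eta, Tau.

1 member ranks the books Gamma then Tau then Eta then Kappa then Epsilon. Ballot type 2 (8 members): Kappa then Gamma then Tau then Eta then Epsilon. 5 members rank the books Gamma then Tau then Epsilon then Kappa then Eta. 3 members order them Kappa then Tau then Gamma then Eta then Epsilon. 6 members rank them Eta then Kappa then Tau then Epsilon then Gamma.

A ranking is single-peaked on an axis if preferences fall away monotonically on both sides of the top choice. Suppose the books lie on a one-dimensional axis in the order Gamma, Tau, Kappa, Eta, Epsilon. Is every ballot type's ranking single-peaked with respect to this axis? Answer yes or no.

no

Axis positions: Gamma=1, Tau=2, Kappa=3, Eta=4, Epsilon=5.
Ballot type 1: ranking walks positions 1-2-4-3-5; Eta is ranked above Kappa even though Kappa lies between Eta and the peak Gamma on the axis — preferences dip and rise again. Not single-peaked.
Ballot type 2: ranking walks positions 3-1-2-4-5; Gamma is ranked above Tau even though Tau lies between Gamma and the peak Kappa on the axis — preferences dip and rise again. Not single-peaked.
Ballot type 3: ranking walks positions 1-2-5-3-4; Epsilon is ranked above Kappa even though Kappa lies between Epsilon and the peak Gamma on the axis — preferences dip and rise again. Not single-peaked.
Ballot type 4 (peak Kappa at position 3): ranking walks positions 3-2-1-4-5, expanding outward from the peak — single-peaked.
Ballot type 5 (peak Eta at position 4): ranking walks positions 4-3-2-5-1, expanding outward from the peak — single-peaked.
Ballot type 1 violates single-peakedness, so the profile is not single-peaked on this axis.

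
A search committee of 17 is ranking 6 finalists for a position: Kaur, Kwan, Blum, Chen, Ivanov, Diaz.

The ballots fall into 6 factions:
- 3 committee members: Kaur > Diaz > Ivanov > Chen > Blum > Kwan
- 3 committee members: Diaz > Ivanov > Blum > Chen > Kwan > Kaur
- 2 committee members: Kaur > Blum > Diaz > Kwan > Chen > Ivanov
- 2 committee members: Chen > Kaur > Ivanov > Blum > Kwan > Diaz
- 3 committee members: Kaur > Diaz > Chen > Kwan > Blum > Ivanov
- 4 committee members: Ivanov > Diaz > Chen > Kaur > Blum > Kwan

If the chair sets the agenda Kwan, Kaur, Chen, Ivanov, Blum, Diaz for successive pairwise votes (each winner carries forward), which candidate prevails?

Round 1: Kwan vs Kaur — 3–14, Kaur advances.
Round 2: Kaur vs Chen — 8–9, Chen advances.
Round 3: Chen vs Ivanov — 7–10, Ivanov advances.
Round 4: Ivanov vs Blum — 12–5, Ivanov advances.
Round 5: Ivanov vs Diaz — 6–11, Diaz advances.
The agenda winner is Diaz.

Diaz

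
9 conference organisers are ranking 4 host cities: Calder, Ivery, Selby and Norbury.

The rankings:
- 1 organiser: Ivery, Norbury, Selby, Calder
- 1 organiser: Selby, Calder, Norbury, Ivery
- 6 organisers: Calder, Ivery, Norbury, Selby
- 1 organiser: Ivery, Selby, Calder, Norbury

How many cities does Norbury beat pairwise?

1

Norbury against each rival (9 organisers):
Norbury vs Calder: Norbury preferred on 1 ballot; Calder wins 8–1.
Norbury vs Ivery: Ivery wins 8–1.
Norbury vs Selby: Norbury wins 7–2.
Norbury beats Selby; loses to Calder, Ivery — 1 pairwise win.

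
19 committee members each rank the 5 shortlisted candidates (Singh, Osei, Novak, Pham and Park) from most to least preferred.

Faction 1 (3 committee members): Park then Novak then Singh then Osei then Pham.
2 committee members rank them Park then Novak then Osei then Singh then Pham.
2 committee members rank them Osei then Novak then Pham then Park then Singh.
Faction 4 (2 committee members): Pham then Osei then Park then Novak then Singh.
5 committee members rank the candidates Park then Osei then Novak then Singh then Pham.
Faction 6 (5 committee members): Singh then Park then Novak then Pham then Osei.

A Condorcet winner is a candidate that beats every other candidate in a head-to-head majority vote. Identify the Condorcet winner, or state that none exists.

Park

Pairwise majorities:
Singh vs Osei: Osei, 11–8.
Singh vs Novak: Novak, 14–5.
Singh–Pham: Singh 15–4.
Singh–Park: Park 14–5.
Osei vs Novak: Novak, 10–9.
Osei vs Pham: Osei wins 12–7.
Osei–Park: Park 15–4.
Novak vs Pham: Novak, 17–2.
Novak–Park: Park 17–2.
Pham vs Park: Park wins 15–4.
Only Park has no losses; Park is the Condorcet winner.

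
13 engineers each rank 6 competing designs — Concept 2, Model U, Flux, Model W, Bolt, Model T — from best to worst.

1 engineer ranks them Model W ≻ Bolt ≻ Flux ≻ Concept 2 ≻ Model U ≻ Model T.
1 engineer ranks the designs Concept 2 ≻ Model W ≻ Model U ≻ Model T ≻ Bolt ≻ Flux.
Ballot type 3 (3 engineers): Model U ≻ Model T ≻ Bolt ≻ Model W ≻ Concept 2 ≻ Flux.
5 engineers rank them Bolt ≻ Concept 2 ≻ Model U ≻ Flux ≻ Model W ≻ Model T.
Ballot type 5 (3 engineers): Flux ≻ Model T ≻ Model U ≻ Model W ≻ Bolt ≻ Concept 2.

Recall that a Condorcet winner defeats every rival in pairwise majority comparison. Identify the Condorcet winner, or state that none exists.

none

Pairwise majorities:
Concept 2 vs Model U: Concept 2 wins 7–6.
Concept 2 vs Flux: Concept 2 is ranked higher on 1+3+5 = 9 ballots, Flux on 4. Concept 2 wins 9–4.
Concept 2–Model W: Model W 7–6.
Concept 2 vs Bolt: 1 to 12, Bolt.
Concept 2 vs Model T: Concept 2 wins 7–6.
Model U vs Flux: Model U, 9–4.
Model U vs Model W: Model U preferred on 3+5+3 = 11 ballots; Model U wins 11–2.
Model U vs Bolt: Model U, 7–6.
Model U vs Model T: Model U wins 10–3.
Flux vs Model W: Flux, 8–5.
Flux vs Bolt: 3 for Flux, 10 for Bolt — Bolt by 10–3.
Flux vs Model T: Flux wins 9–4.
Model W vs Bolt: Bolt wins 8–5.
Model W vs Model T: Model W is ranked higher on 1+1+5 = 7 ballots, Model T on 6. Model W wins 7–6.
Bolt vs Model T: Model T, 7–6.
No design is unbeaten: Concept 2 loses to Model W; Model U loses to Concept 2; Flux loses to Concept 2; Model W loses to Model U; Bolt loses to Model U; Model T loses to Concept 2. In particular Concept 2 beats Model U beats Model W beats Concept 2 is a majority cycle — no Condorcet winner exists.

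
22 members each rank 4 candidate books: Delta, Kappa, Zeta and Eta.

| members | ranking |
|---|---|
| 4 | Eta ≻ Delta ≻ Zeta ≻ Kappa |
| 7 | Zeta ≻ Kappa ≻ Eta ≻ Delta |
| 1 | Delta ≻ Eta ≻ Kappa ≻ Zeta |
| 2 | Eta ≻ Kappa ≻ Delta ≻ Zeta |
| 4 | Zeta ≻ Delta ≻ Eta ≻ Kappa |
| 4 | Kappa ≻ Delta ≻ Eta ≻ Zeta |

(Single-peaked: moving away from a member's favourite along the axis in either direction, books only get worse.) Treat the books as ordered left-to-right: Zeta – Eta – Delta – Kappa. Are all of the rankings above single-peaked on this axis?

Axis positions: Zeta=1, Eta=2, Delta=3, Kappa=4.
Group 1 (peak Eta at position 2): ranking walks positions 2-3-1-4, expanding outward from the peak — single-peaked.
Group 2: ranking walks positions 1-4-2-3; Kappa is ranked above Eta even though Eta lies between Kappa and the peak Zeta on the axis — preferences dip and rise again. Not single-peaked.
Group 3 (peak Delta at position 3): ranking walks positions 3-2-4-1, expanding outward from the peak — single-peaked.
Group 4: ranking walks positions 2-4-3-1; Kappa is ranked above Delta even though Delta lies between Kappa and the peak Eta on the axis — preferences dip and rise again. Not single-peaked.
Group 5: ranking walks positions 1-3-2-4; Delta is ranked above Eta even though Eta lies between Delta and the peak Zeta on the axis — preferences dip and rise again. Not single-peaked.
Group 6 (peak Kappa at position 4): ranking walks positions 4-3-2-1, expanding outward from the peak — single-peaked.
Group 2 violates single-peakedness, so the profile is not single-peaked on this axis.

no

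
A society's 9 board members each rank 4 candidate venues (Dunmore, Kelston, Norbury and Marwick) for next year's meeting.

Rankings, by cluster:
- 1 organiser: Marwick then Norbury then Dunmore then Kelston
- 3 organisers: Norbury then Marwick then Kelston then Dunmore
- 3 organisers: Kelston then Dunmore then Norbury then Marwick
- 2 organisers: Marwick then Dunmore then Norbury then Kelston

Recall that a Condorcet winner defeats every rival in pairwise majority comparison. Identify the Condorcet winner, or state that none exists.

none

Pairwise majorities:
Dunmore vs Kelston: 1+2 = 3 for Dunmore, 6 for Kelston — Kelston by 6–3.
Dunmore vs Norbury: Dunmore wins 5–4.
Dunmore–Marwick: Marwick 6–3.
Kelston vs Norbury: Norbury, 6–3.
Kelston vs Marwick: 3 to 6, Marwick.
Norbury–Marwick: Norbury 6–3.
No city is unbeaten: Dunmore loses to Kelston; Kelston loses to Norbury; Norbury loses to Dunmore; Marwick loses to Norbury. In particular Dunmore → Norbury → Kelston → Dunmore is a majority cycle — no Condorcet winner exists.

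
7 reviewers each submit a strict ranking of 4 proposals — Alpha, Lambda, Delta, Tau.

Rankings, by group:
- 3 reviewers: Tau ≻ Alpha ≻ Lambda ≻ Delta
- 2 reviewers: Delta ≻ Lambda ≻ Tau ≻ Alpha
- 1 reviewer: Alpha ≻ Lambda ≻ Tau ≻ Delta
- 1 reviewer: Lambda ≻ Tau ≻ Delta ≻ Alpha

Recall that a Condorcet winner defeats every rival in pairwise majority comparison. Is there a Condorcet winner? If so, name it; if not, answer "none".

Head-to-head results (7 reviewers):
Alpha vs Lambda: Alpha, 4–3.
Alpha–Delta: Alpha 4–3.
Alpha vs Tau: Tau wins 6–1.
Lambda–Delta: Lambda 5–2.
Lambda–Tau: Lambda 4–3.
Delta vs Tau: Tau wins 5–2.
Each project drops at least one matchup (Alpha loses to Tau; Lambda loses to Alpha; Delta loses to Alpha; Tau loses to Lambda); the cycle Alpha > Lambda > Tau > Alpha rules out a Condorcet winner.

none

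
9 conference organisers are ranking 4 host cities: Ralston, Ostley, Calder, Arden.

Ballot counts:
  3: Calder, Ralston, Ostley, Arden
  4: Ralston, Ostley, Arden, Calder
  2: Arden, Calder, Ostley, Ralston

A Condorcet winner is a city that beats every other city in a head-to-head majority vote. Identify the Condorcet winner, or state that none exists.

none

Pairwise majorities:
Ralston vs Ostley: 3+4 = 7 for Ralston, 2 for Ostley — Ralston by 7–2.
Ralston vs Calder: 4 to 5, Calder.
Ralston vs Arden: Ralston preferred on 3+4 = 7 ballots; Ralston wins 7–2.
Ostley vs Calder: 4 for Ostley, 5 for Calder — Calder by 5–4.
Ostley vs Arden: Ostley preferred on 3+4 = 7 ballots; Ostley wins 7–2.
Calder vs Arden: 3 to 6, Arden.
Each city drops at least one matchup (Ralston loses to Calder; Ostley loses to Ralston; Calder loses to Arden; Arden loses to Ralston); the cycle Ralston beats Arden beats Calder beats Ralston rules out a Condorcet winner.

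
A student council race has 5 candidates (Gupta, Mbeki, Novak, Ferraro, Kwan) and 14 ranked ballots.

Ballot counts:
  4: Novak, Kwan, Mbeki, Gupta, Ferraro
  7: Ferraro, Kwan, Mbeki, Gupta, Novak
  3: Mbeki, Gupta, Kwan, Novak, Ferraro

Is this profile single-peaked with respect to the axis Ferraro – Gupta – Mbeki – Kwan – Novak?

Axis positions: Ferraro=1, Gupta=2, Mbeki=3, Kwan=4, Novak=5.
Faction 1 (peak Novak at position 5): ranking walks positions 5-4-3-2-1, expanding outward from the peak — single-peaked.
Faction 2: ranking walks positions 1-4-3-2-5; Kwan is ranked above Gupta even though Gupta lies between Kwan and the peak Ferraro on the axis — preferences dip and rise again. Not single-peaked.
Faction 3 (peak Mbeki at position 3): ranking walks positions 3-2-4-5-1, expanding outward from the peak — single-peaked.
Faction 2 violates single-peakedness, so the profile is not single-peaked on this axis.

no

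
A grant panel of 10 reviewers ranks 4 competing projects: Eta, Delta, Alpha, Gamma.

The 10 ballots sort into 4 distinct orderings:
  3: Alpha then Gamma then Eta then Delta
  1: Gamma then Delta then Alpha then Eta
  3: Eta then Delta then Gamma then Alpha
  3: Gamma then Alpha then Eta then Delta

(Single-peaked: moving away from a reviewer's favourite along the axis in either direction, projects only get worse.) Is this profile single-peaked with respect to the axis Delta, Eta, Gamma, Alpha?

no

Axis positions: Delta=1, Eta=2, Gamma=3, Alpha=4.
Ballot type 1 (peak Alpha at position 4): ranking walks positions 4-3-2-1, expanding outward from the peak — single-peaked.
Ballot type 2: ranking walks positions 3-1-4-2; Delta is ranked above Eta even though Eta lies between Delta and the peak Gamma on the axis — preferences dip and rise again. Not single-peaked.
Ballot type 3 (peak Eta at position 2): ranking walks positions 2-1-3-4, expanding outward from the peak — single-peaked.
Ballot type 4 (peak Gamma at position 3): ranking walks positions 3-4-2-1, expanding outward from the peak — single-peaked.
Ballot type 2 violates single-peakedness, so the profile is not single-peaked on this axis.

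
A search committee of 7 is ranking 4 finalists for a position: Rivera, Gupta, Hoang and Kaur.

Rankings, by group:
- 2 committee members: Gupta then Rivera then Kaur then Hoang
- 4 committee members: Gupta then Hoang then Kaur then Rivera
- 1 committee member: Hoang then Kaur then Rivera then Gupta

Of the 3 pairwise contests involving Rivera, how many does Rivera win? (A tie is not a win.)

Rivera against each rival (7 committee members):
Rivera vs Gupta: Rivera is ranked higher on 1 ballot, Gupta on 6. Gupta wins 6–1.
Rivera vs Hoang: Hoang, 5–2.
Rivera vs Kaur: Kaur, 5–2.
Rivera beats no one; loses to Gupta, Hoang, Kaur — 0 pairwise wins.

0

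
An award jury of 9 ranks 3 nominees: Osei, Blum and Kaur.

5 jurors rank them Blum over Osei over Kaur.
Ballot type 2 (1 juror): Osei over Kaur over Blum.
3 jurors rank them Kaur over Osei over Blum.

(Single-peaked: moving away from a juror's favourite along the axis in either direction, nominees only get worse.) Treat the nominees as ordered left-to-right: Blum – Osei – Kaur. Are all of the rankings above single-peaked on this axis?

Axis positions: Blum=1, Osei=2, Kaur=3.
Ballot type 1 (peak Blum at position 1): ranking walks positions 1-2-3, expanding outward from the peak — single-peaked.
Ballot type 2 (peak Osei at position 2): ranking walks positions 2-3-1, expanding outward from the peak — single-peaked.
Ballot type 3 (peak Kaur at position 3): ranking walks positions 3-2-1, expanding outward from the peak — single-peaked.
Every ranking is single-peaked on this axis.

yes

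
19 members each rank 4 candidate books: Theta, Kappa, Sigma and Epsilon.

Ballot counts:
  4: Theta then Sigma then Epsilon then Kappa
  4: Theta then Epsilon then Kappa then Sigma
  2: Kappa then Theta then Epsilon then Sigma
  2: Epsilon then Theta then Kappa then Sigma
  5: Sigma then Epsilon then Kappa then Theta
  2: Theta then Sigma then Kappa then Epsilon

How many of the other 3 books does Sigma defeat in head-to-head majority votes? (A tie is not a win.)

Sigma against each rival (19 members):
Sigma–Theta: Theta 14–5.
Sigma–Kappa: Sigma 11–8.
Sigma vs Epsilon: Sigma is ranked higher on 4+5+2 = 11 ballots, Epsilon on 8. Sigma wins 11–8.
Sigma beats Kappa, Epsilon; loses to Theta — 2 pairwise wins.

2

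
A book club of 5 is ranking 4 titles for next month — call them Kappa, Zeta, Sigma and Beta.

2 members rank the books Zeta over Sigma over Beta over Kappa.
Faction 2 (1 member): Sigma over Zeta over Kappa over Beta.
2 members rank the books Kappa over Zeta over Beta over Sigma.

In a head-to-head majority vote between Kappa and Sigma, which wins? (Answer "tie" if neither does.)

Sigma

Ballots ranking Kappa above Sigma: 2.
Ballots ranking Sigma above Kappa: 5 − 2 = 3.
Sigma wins the head-to-head 3–2.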